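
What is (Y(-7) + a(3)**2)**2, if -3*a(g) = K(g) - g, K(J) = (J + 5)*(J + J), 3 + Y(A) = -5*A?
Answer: 66049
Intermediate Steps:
Y(A) = -3 - 5*A
K(J) = 2*J*(5 + J) (K(J) = (5 + J)*(2*J) = 2*J*(5 + J))
a(g) = g/3 - 2*g*(5 + g)/3 (a(g) = -(2*g*(5 + g) - g)/3 = -(-g + 2*g*(5 + g))/3 = g/3 - 2*g*(5 + g)/3)
(Y(-7) + a(3)**2)**2 = ((-3 - 5*(-7)) + ((1/3)*3*(-9 - 2*3))**2)**2 = ((-3 + 35) + ((1/3)*3*(-9 - 6))**2)**2 = (32 + ((1/3)*3*(-15))**2)**2 = (32 + (-15)**2)**2 = (32 + 225)**2 = 257**2 = 66049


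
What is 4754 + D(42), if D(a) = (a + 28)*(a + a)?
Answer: 10634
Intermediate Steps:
D(a) = 2*a*(28 + a) (D(a) = (28 + a)*(2*a) = 2*a*(28 + a))
4754 + D(42) = 4754 + 2*42*(28 + 42) = 4754 + 2*42*70 = 4754 + 5880 = 10634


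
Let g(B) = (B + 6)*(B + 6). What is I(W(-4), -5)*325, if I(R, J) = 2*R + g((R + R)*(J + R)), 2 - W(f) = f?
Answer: 109200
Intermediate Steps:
g(B) = (6 + B)² (g(B) = (6 + B)*(6 + B) = (6 + B)²)
W(f) = 2 - f
I(R, J) = (6 + 2*R*(J + R))² + 2*R (I(R, J) = 2*R + (6 + (R + R)*(J + R))² = 2*R + (6 + (2*R)*(J + R))² = 2*R + (6 + 2*R*(J + R))² = (6 + 2*R*(J + R))² + 2*R)
I(W(-4), -5)*325 = (2*(2 - 1*(-4)) + 4*(3 + (2 - 1*(-4))*(-5 + (2 - 1*(-4))))²)*325 = (2*(2 + 4) + 4*(3 + (2 + 4)*(-5 + (2 + 4)))²)*325 = (2*6 + 4*(3 + 6*(-5 + 6))²)*325 = (12 + 4*(3 + 6*1)²)*325 = (12 + 4*(3 + 6)²)*325 = (12 + 4*9²)*325 = (12 + 4*81)*325 = (12 + 324)*325 = 336*325 = 109200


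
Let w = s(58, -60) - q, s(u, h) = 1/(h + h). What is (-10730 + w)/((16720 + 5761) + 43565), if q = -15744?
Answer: 601679/7925520 ≈ 0.075917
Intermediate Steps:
s(u, h) = 1/(2*h)
w = 1889279/120 (w = (½)/(-60) - 1*(-15744) = (½)*(-1/60) + 15744 = -1/120 + 15744 = 1889279/120 ≈ 15744.)
(-10730 + w)/((16720 + 5761) + 43565) = (-10730 + 1889279/120)/((16720 + 5761) + 43565) = 601679/(120*(22481 + 43565)) = (601679/120)/66046 = (601679/120)*(1/66046) = 601679/7925520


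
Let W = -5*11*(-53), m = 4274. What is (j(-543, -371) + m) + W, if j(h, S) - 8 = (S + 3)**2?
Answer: 142621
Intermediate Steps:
j(h, S) = 8 + (3 + S)**2 (j(h, S) = 8 + (S + 3)**2 = 8 + (3 + S)**2)
W = 2915 (W = -55*(-53) = 2915)
(j(-543, -371) + m) + W = ((8 + (3 - 371)**2) + 4274) + 2915 = ((8 + (-368)**2) + 4274) + 2915 = ((8 + 135424) + 4274) + 2915 = (135432 + 4274) + 2915 = 139706 + 2915 = 142621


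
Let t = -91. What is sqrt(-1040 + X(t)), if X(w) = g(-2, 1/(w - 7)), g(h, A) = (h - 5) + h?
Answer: I*sqrt(1049) ≈ 32.388*I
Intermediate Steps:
g(h, A) = -5 + 2*h (g(h, A) = (-5 + h) + h = -5 + 2*h)
X(w) = -9 (X(w) = -5 + 2*(-2) = -5 - 4 = -9)
sqrt(-1040 + X(t)) = sqrt(-1040 - 9) = sqrt(-1049) = I*sqrt(1049)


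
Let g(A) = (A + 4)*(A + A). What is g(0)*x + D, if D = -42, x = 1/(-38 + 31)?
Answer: -42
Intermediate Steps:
g(A) = 2*A*(4 + A) (g(A) = (4 + A)*(2*A) = 2*A*(4 + A))
x = -1/7 (x = 1/(-7) = -1/7 ≈ -0.14286)
g(0)*x + D = (2*0*(4 + 0))*(-1/7) - 42 = (2*0*4)*(-1/7) - 42 = 0*(-1/7) - 42 = 0 - 42 = -42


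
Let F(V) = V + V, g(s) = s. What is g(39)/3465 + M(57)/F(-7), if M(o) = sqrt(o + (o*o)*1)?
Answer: 13/1155 - sqrt(3306)/14 ≈ -4.0957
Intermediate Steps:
M(o) = sqrt(o + o**2) (M(o) = sqrt(o + o**2*1) = sqrt(o + o**2))
F(V) = 2*V
g(39)/3465 + M(57)/F(-7) = 39/3465 + sqrt(57*(1 + 57))/((2*(-7))) = 39*(1/3465) + sqrt(57*58)/(-14) = 13/1155 + sqrt(3306)*(-1/14) = 13/1155 - sqrt(3306)/14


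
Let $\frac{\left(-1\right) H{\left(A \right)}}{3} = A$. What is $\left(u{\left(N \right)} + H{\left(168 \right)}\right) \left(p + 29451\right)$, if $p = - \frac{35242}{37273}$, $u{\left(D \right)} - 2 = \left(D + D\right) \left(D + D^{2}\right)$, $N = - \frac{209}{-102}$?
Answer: $- \frac{277472816032932377}{19777202892} \approx -1.403 \cdot 10^{7}$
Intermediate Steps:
$H{\left(A \right)} = - 3 A$
$N = \frac{209}{102}$ ($N = \left(-209\right) \left(- \frac{1}{102}\right) = \frac{209}{102} \approx 2.049$)
$u{\left(D \right)} = 2 + 2 D \left(D + D^{2}\right)$ ($u{\left(D \right)} = 2 + \left(D + D\right) \left(D + D^{2}\right) = 2 + 2 D \left(D + D^{2}\right)$)
$p = - \frac{35242}{37273}$ ($p = \left(-35242\right) \frac{1}{37273} = - \frac{35242}{37273} \approx -0.94551$)
$\left(u{\left(N \right)} + H{\left(168 \right)}\right) \left(p + 29451\right) = \left(\left(2 + 2 \left(\frac{209}{102}\right)^{2} + 2 \left(\frac{209}{102}\right)^{3}\right) - 504\right) \left(- \frac{35242}{37273} + 29451\right) = \left(\left(2 + 2 \cdot \frac{43681}{10404} + 2 \cdot \frac{9129329}{1061208}\right) - 504\right) \frac{1097691881}{37273} = \left(\left(2 + \frac{43681}{5202} + \frac{9129329}{530604}\right) - 504\right) \frac{1097691881}{37273} = \left(\frac{14645999}{530604} - 504\right) \frac{1097691881}{37273} = \left(- \frac{252778417}{530604}\right) \frac{1097691881}{37273} = - \frac{277472816032932377}{19777202892}$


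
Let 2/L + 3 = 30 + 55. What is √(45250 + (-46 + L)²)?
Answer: 5*√3184739/41 ≈ 217.63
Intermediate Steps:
L = 1/41 (L = 2/(-3 + (30 + 55)) = 2/(-3 + 85) = 2/82 = 2*(1/82) = 1/41 ≈ 0.024390)
√(45250 + (-46 + L)²) = √(45250 + (-46 + 1/41)²) = √(45250 + (-1885/41)²) = √(45250 + 3553225/1681) = √(79618475/1681) = 5*√3184739/41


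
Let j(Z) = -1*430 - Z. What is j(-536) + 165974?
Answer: 166080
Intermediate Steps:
j(Z) = -430 - Z
j(-536) + 165974 = (-430 - 1*(-536)) + 165974 = (-430 + 536) + 165974 = 106 + 165974 = 166080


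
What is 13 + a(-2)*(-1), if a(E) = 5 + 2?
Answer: 6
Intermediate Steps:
a(E) = 7
13 + a(-2)*(-1) = 13 + 7*(-1) = 13 - 7 = 6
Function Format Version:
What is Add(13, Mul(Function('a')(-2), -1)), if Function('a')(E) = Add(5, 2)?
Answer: 6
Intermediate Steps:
Function('a')(E) = 7
Add(13, Mul(Function('a')(-2), -1)) = Add(13, Mul(7, -1)) = Add(13, -7) = 6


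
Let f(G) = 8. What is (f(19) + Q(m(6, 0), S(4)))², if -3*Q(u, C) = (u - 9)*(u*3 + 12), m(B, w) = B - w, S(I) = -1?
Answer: 1444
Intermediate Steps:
Q(u, C) = -(-9 + u)*(12 + 3*u)/3 (Q(u, C) = -(u - 9)*(u*3 + 12)/3 = -(-9 + u)*(3*u + 12)/3 = -(-9 + u)*(12 + 3*u)/3)
(f(19) + Q(m(6, 0), S(4)))² = (8 + (36 - (6 - 1*0)² + 5*(6 - 1*0)))² = (8 + (36 - (6 + 0)² + 5*(6 + 0)))² = (8 + (36 - 1*6² + 5*6))² = (8 + (36 - 1*36 + 30))² = (8 + (36 - 36 + 30))² = (8 + 30)² = 38² = 1444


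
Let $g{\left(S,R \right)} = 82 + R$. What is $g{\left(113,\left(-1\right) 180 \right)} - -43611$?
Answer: $43513$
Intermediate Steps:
$g{\left(113,\left(-1\right) 180 \right)} - -43611 = \left(82 - 180\right) - -43611 = \left(82 - 180\right) + 43611 = -98 + 43611 = 43513$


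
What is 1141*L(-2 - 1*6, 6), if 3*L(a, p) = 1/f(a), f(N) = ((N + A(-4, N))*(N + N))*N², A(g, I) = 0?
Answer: 1141/24576 ≈ 0.046427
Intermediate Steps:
f(N) = 2*N⁴ (f(N) = ((N + 0)*(N + N))*N² = (N*(2*N))*N² = (2*N²)*N² = 2*N⁴)
L(a, p) = 1/(6*a⁴) (L(a, p) = 1/(3*((2*a⁴))) = (1/(2*a⁴))/3 = 1/(6*a⁴))
1141*L(-2 - 1*6, 6) = 1141*(1/(6*(-2 - 1*6)⁴)) = 1141*(1/(6*(-2 - 6)⁴)) = 1141*((⅙)/(-8)⁴) = 1141*((⅙)*(1/4096)) = 1141*(1/24576) = 1141/24576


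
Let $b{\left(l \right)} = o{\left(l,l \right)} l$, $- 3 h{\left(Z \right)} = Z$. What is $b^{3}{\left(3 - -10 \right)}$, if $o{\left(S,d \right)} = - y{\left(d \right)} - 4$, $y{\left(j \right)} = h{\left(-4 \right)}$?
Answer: $- \frac{8998912}{27} \approx -3.3329 \cdot 10^{5}$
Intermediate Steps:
$h{\left(Z \right)} = - \frac{Z}{3}$
$y{\left(j \right)} = \frac{4}{3}$ ($y{\left(j \right)} = \left(- \frac{1}{3}\right) \left(-4\right) = \frac{4}{3}$)
$o{\left(S,d \right)} = - \frac{16}{3}$ ($o{\left(S,d \right)} = \left(-1\right) \frac{4}{3} - 4 = - \frac{4}{3} - 4 = - \frac{16}{3}$)
$b{\left(l \right)} = - \frac{16 l}{3}$
$b^{3}{\left(3 - -10 \right)} = \left(- \frac{16 \left(3 - -10\right)}{3}\right)^{3} = \left(- \frac{16 \left(3 + 10\right)}{3}\right)^{3} = \left(\left(- \frac{16}{3}\right) 13\right)^{3} = \left(- \frac{208}{3}\right)^{3} = - \frac{8998912}{27}$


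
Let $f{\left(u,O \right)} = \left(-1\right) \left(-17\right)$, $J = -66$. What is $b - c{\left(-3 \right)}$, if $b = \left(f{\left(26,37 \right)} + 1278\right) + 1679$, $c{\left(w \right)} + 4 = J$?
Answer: $3044$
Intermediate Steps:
$c{\left(w \right)} = -70$ ($c{\left(w \right)} = -4 - 66 = -70$)
$f{\left(u,O \right)} = 17$
$b = 2974$ ($b = \left(17 + 1278\right) + 1679 = 1295 + 1679 = 2974$)
$b - c{\left(-3 \right)} = 2974 - -70 = 2974 + 70 = 3044$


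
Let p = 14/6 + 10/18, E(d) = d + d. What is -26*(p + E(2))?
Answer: -1612/9 ≈ -179.11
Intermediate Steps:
E(d) = 2*d
p = 26/9 (p = 14*(⅙) + 10*(1/18) = 7/3 + 5/9 = 26/9 ≈ 2.8889)
-26*(p + E(2)) = -26*(26/9 + 2*2) = -26*(26/9 + 4) = -26*62/9 = -1612/9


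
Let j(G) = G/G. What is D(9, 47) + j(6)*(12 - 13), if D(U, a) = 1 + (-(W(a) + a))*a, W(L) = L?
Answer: -4418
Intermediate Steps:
j(G) = 1
D(U, a) = 1 - 2*a**2 (D(U, a) = 1 + (-(a + a))*a = 1 + (-2*a)*a = 1 - 2*a**2)
D(9, 47) + j(6)*(12 - 13) = (1 - 2*47**2) + 1*(12 - 13) = (1 - 2*2209) + 1*(-1) = (1 - 4418) - 1 = -4417 - 1 = -4418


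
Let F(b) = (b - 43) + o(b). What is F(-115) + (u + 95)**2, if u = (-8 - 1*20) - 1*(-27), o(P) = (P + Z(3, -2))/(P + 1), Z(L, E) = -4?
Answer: 989411/114 ≈ 8679.0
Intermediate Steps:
o(P) = (-4 + P)/(1 + P) (o(P) = (P - 4)/(P + 1) = (-4 + P)/(1 + P))
u = -1 (u = (-8 - 20) + 27 = -28 + 27 = -1)
F(b) = -43 + b + (-4 + b)/(1 + b) (F(b) = (b - 43) + (-4 + b)/(1 + b) = (-43 + b) + (-4 + b)/(1 + b) = -43 + b + (-4 + b)/(1 + b))
F(-115) + (u + 95)**2 = (-47 + (-115)**2 - 41*(-115))/(1 - 115) + (-1 + 95)**2 = (-47 + 13225 + 4715)/(-114) + 94**2 = -1/114*17893 + 8836 = -17893/114 + 8836 = 989411/114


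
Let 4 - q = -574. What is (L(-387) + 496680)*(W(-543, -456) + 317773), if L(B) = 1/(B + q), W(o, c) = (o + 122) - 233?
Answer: 30083773316839/191 ≈ 1.5751e+11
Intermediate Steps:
q = 578 (q = 4 - 1*(-574) = 4 + 574 = 578)
W(o, c) = -111 + o (W(o, c) = (122 + o) - 233 = -111 + o)
L(B) = 1/(578 + B) (L(B) = 1/(B + 578) = 1/(578 + B))
(L(-387) + 496680)*(W(-543, -456) + 317773) = (1/(578 - 387) + 496680)*((-111 - 543) + 317773) = (1/191 + 496680)*(-654 + 317773) = (1/191 + 496680)*317119 = (94865881/191)*317119 = 30083773316839/191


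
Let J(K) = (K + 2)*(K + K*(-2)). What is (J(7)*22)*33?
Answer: -45738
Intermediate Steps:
J(K) = -K*(2 + K) (J(K) = (2 + K)*(K - 2*K) = (2 + K)*(-K) = -K*(2 + K))
(J(7)*22)*33 = (-1*7*(2 + 7)*22)*33 = (-1*7*9*22)*33 = -63*22*33 = -1386*33 = -45738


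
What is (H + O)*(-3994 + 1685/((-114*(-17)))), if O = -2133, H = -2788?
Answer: 2004319933/102 ≈ 1.9650e+7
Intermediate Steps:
(H + O)*(-3994 + 1685/((-114*(-17)))) = (-2788 - 2133)*(-3994 + 1685/((-114*(-17)))) = -4921*(-3994 + 1685/1938) = -4921*(-7738687/1938) = 2004319933/102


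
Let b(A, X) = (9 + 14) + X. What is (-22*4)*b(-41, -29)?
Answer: 528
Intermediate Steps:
b(A, X) = 23 + X
(-22*4)*b(-41, -29) = (-22*4)*(23 - 29) = -88*(-6) = 528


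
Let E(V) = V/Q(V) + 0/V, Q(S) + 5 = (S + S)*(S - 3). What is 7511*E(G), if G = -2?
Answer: -15022/15 ≈ -1001.5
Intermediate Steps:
Q(S) = -5 + 2*S*(-3 + S) (Q(S) = -5 + (S + S)*(S - 3) = -5 + (2*S)*(-3 + S) = -5 + 2*S*(-3 + S))
E(V) = V/(-5 - 6*V + 2*V**2) (E(V) = V/(-5 - 6*V + 2*V**2) + 0/V = V/(-5 - 6*V + 2*V**2) + 0 = V/(-5 - 6*V + 2*V**2))
7511*E(G) = 7511*(-2/(-5 - 6*(-2) + 2*(-2)**2)) = 7511*(-2/(-5 + 12 + 2*4)) = 7511*(-2/(-5 + 12 + 8)) = 7511*(-2/15) = -15022/15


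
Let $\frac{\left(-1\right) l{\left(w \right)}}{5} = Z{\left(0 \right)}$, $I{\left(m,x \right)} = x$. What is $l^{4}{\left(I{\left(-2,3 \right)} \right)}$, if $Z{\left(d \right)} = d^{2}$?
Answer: $0$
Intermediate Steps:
$l{\left(w \right)} = 0$ ($l{\left(w \right)} = - 5 \cdot 0^{2} = \left(-5\right) 0 = 0$)
$l^{4}{\left(I{\left(-2,3 \right)} \right)} = 0^{4} = 0$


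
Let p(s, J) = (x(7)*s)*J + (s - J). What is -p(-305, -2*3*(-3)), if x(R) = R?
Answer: 38753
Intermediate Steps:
p(s, J) = s - J + 7*J*s (p(s, J) = (7*s)*J + (s - J) = 7*J*s + (s - J) = s - J + 7*J*s)
-p(-305, -2*3*(-3)) = -(-305 - (-2*3)*(-3) + 7*(-2*3*(-3))*(-305)) = -(-305 - (-6)*(-3) + 7*(-6*(-3))*(-305)) = -(-305 - 1*18 + 7*18*(-305)) = -(-305 - 18 - 38430) = -1*(-38753) = 38753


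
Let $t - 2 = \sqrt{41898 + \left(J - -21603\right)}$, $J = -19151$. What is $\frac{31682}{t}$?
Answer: $- \frac{31682}{22173} + \frac{79205 \sqrt{1774}}{22173} \approx 149.03$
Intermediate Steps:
$t = 2 + 5 \sqrt{1774}$ ($t = 2 + \sqrt{41898 - -2452} = 2 + \sqrt{41898 + \left(-19151 + 21603\right)} = 2 + \sqrt{41898 + 2452} = 2 + \sqrt{44350} = 2 + 5 \sqrt{1774} \approx 212.59$)
$\frac{31682}{t} = \frac{31682}{2 + 5 \sqrt{1774}}$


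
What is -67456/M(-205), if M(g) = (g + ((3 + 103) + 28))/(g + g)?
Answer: -27656960/71 ≈ -3.8953e+5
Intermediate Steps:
M(g) = (134 + g)/(2*g) (M(g) = (g + (106 + 28))/((2*g)) = (g + 134)*(1/(2*g)) = (134 + g)*(1/(2*g)) = (134 + g)/(2*g))
-67456/M(-205) = -67456*(-410/(134 - 205)) = -67456/((½)*(-1/205)*(-71)) = -67456/71/410 = -67456*410/71 = -27656960/71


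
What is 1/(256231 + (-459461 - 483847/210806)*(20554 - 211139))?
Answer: 210806/18459663410858791 ≈ 1.1420e-11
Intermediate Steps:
1/(256231 + (-459461 - 483847/210806)*(20554 - 211139)) = 1/(256231 + (-459461 - 483847*1/210806)*(-190585)) = 1/(256231 + (-459461 - 483847/210806)*(-190585)) = 1/(256231 - 96857619413/210806*(-190585)) = 1/(256231 + 18459609395826605/210806) = 1/(18459663410858791/210806) = 210806/18459663410858791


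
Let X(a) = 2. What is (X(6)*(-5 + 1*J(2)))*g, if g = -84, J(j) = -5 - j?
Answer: 2016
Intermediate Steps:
(X(6)*(-5 + 1*J(2)))*g = (2*(-5 + 1*(-5 - 1*2)))*(-84) = (2*(-5 + 1*(-5 - 2)))*(-84) = (2*(-5 + 1*(-7)))*(-84) = (2*(-5 - 7))*(-84) = (2*(-12))*(-84) = -24*(-84) = 2016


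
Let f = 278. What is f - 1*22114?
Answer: -21836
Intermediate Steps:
f - 1*22114 = 278 - 1*22114 = 278 - 22114 = -21836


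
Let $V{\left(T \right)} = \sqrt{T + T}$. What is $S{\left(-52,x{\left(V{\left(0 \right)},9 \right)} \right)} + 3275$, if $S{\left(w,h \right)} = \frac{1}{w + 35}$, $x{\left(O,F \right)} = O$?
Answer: $\frac{55674}{17} \approx 3274.9$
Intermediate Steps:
$V{\left(T \right)} = \sqrt{2} \sqrt{T}$ ($V{\left(T \right)} = \sqrt{2 T} = \sqrt{2} \sqrt{T}$)
$S{\left(w,h \right)} = \frac{1}{35 + w}$
$S{\left(-52,x{\left(V{\left(0 \right)},9 \right)} \right)} + 3275 = \frac{1}{35 - 52} + 3275 = \frac{1}{-17} + 3275 = - \frac{1}{17} + 3275 = \frac{55674}{17}$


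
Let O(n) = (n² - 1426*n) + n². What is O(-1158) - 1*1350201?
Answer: 2983035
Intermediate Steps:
O(n) = -1426*n + 2*n²
O(-1158) - 1*1350201 = 2*(-1158)*(-713 - 1158) - 1*1350201 = 2*(-1158)*(-1871) - 1350201 = 4333236 - 1350201 = 2983035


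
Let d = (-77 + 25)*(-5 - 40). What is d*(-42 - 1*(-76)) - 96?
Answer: 79464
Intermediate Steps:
d = 2340 (d = -52*(-45) = 2340)
d*(-42 - 1*(-76)) - 96 = 2340*(-42 - 1*(-76)) - 96 = 2340*(-42 + 76) - 96 = 2340*34 - 96 = 79560 - 96 = 79464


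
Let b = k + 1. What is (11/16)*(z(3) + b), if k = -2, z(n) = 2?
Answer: 11/16 ≈ 0.68750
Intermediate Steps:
b = -1 (b = -2 + 1 = -1)
(11/16)*(z(3) + b) = (11/16)*(2 - 1) = (11*(1/16))*1 = (11/16)*1 = 11/16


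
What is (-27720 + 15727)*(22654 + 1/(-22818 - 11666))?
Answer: -9368938016255/34484 ≈ -2.7169e+8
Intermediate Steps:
(-27720 + 15727)*(22654 + 1/(-22818 - 11666)) = -11993*(22654 + 1/(-34484)) = -11993*(22654 - 1/34484) = -11993*781200535/34484 = -9368938016255/34484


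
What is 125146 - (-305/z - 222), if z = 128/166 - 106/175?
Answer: 305564061/2402 ≈ 1.2721e+5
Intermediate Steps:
z = 2402/14525 (z = 128*(1/166) - 106*1/175 = 64/83 - 106/175 = 2402/14525 ≈ 0.16537)
125146 - (-305/z - 222) = 125146 - (-305/2402/14525 - 222) = 125146 - (-305*14525/2402 - 222) = 125146 - (-4430125/2402 - 222) = 125146 - 1*(-4963369/2402) = 125146 + 4963369/2402 = 305564061/2402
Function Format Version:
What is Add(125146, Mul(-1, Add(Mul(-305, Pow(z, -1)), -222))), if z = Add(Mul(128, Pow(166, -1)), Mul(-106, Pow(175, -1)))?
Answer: Rational(305564061, 2402) ≈ 1.2721e+5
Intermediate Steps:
z = Rational(2402, 14525) (z = Add(Mul(128, Rational(1, 166)), Mul(-106, Rational(1, 175))) = Add(Rational(64, 83), Rational(-106, 175)) = Rational(2402, 14525) ≈ 0.16537)
Add(125146, Mul(-1, Add(Mul(-305, Pow(z, -1)), -222))) = Add(125146, Mul(-1, Add(Mul(-305, Pow(Rational(2402, 14525), -1)), -222))) = Add(125146, Mul(-1, Add(Mul(-305, Rational(14525, 2402)), -222))) = Add(125146, Mul(-1, Add(Rational(-4430125, 2402), -222))) = Add(125146, Mul(-1, Rational(-4963369, 2402))) = Add(125146, Rational(4963369, 2402)) = Rational(305564061, 2402)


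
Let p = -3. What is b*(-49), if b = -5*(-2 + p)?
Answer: -1225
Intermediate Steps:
b = 25 (b = -5*(-2 - 3) = -5*(-5) = 25)
b*(-49) = 25*(-49) = -1225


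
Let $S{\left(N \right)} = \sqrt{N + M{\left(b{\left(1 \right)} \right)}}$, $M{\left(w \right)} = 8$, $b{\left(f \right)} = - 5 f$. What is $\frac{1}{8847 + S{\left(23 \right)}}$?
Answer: $\frac{8847}{78269378} - \frac{\sqrt{31}}{78269378} \approx 0.00011296$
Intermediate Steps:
$S{\left(N \right)} = \sqrt{8 + N}$ ($S{\left(N \right)} = \sqrt{N + 8} = \sqrt{8 + N}$)
$\frac{1}{8847 + S{\left(23 \right)}} = \frac{1}{8847 + \sqrt{8 + 23}} = \frac{1}{8847 + \sqrt{31}}$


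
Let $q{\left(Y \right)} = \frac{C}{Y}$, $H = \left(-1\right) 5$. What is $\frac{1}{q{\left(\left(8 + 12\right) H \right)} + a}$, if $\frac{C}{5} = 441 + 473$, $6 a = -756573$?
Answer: $- \frac{5}{630706} \approx -7.9276 \cdot 10^{-6}$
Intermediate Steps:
$a = - \frac{252191}{2}$ ($a = \frac{1}{6} \left(-756573\right) = - \frac{252191}{2} \approx -1.261 \cdot 10^{5}$)
$H = -5$
$C = 4570$ ($C = 5 \left(441 + 473\right) = 5 \cdot 914 = 4570$)
$q{\left(Y \right)} = \frac{4570}{Y}$
$\frac{1}{q{\left(\left(8 + 12\right) H \right)} + a} = \frac{1}{\frac{4570}{\left(8 + 12\right) \left(-5\right)} - \frac{252191}{2}} = \frac{1}{\frac{4570}{20 \left(-5\right)} - \frac{252191}{2}} = \frac{1}{\frac{4570}{-100} - \frac{252191}{2}} = \frac{1}{4570 \left(- \frac{1}{100}\right) - \frac{252191}{2}} = \frac{1}{- \frac{457}{10} - \frac{252191}{2}} = \frac{1}{- \frac{630706}{5}} = - \frac{5}{630706}$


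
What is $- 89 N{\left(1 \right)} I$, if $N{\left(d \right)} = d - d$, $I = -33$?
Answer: $0$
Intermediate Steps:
$N{\left(d \right)} = 0$
$- 89 N{\left(1 \right)} I = \left(-89\right) 0 \left(-33\right) = 0 \left(-33\right) = 0$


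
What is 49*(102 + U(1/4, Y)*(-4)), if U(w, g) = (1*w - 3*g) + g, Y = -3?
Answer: 3773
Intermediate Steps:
U(w, g) = w - 2*g (U(w, g) = (w - 3*g) + g = w - 2*g)
49*(102 + U(1/4, Y)*(-4)) = 49*(102 + (1/4 - 2*(-3))*(-4)) = 49*(102 + (1/4 + 6)*(-4)) = 49*(102 + (25/4)*(-4)) = 49*(102 - 25) = 49*77 = 3773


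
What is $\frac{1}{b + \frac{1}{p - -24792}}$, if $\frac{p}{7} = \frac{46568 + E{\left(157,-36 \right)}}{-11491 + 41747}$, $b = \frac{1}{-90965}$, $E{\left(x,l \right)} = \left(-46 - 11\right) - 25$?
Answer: $\frac{34131530444305}{1000902443} \approx 34101.0$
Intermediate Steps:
$E{\left(x,l \right)} = -82$ ($E{\left(x,l \right)} = -57 - 25 = -82$)
$b = - \frac{1}{90965} \approx -1.0993 \cdot 10^{-5}$
$p = \frac{162701}{15128}$ ($p = 7 \frac{46568 - 82}{-11491 + 41747} = 7 \cdot \frac{46486}{30256} = 7 \cdot 46486 \cdot \frac{1}{30256} = 7 \cdot \frac{23243}{15128} = \frac{162701}{15128} \approx 10.755$)
$\frac{1}{b + \frac{1}{p - -24792}} = \frac{1}{- \frac{1}{90965} + \frac{1}{\frac{162701}{15128} - -24792}} = \frac{1}{- \frac{1}{90965} + \frac{1}{\frac{162701}{15128} + 24792}} = \frac{1}{- \frac{1}{90965} + \frac{1}{\frac{375216077}{15128}}} = \frac{1}{- \frac{1}{90965} + \frac{15128}{375216077}} = \frac{1}{\frac{1000902443}{34131530444305}} = \frac{34131530444305}{1000902443}$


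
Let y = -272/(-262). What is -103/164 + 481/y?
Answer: 2579949/5576 ≈ 462.69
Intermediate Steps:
y = 136/131 (y = -272*(-1/262) = 136/131 ≈ 1.0382)
-103/164 + 481/y = -103/164 + 481/(136/131) = -103*1/164 + 481*(131/136) = -103/164 + 63011/136 = 2579949/5576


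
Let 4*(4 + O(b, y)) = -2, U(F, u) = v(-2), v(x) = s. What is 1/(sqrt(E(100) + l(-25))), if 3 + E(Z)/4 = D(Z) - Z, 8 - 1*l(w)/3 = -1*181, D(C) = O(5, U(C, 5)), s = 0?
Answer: sqrt(137)/137 ≈ 0.085436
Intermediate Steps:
v(x) = 0
U(F, u) = 0
O(b, y) = -9/2 (O(b, y) = -4 + (1/4)*(-2) = -4 - 1/2 = -9/2)
D(C) = -9/2
l(w) = 567 (l(w) = 24 - (-3)*181 = 24 - 3*(-181) = 24 + 543 = 567)
E(Z) = -30 - 4*Z (E(Z) = -12 + 4*(-9/2 - Z) = -12 + (-18 - 4*Z) = -30 - 4*Z)
1/(sqrt(E(100) + l(-25))) = 1/(sqrt((-30 - 4*100) + 567)) = 1/(sqrt((-30 - 400) + 567)) = 1/(sqrt(-430 + 567)) = 1/(sqrt(137)) = sqrt(137)/137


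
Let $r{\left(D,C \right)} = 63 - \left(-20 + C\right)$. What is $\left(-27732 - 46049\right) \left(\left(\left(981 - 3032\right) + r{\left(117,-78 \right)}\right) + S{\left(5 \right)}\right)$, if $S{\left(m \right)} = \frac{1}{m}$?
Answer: $\frac{697156669}{5} \approx 1.3943 \cdot 10^{8}$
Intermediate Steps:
$r{\left(D,C \right)} = 83 - C$ ($r{\left(D,C \right)} = 63 - \left(-20 + C\right) = 83 - C$)
$\left(-27732 - 46049\right) \left(\left(\left(981 - 3032\right) + r{\left(117,-78 \right)}\right) + S{\left(5 \right)}\right) = \left(-27732 - 46049\right) \left(\left(\left(981 - 3032\right) + \left(83 - -78\right)\right) + \frac{1}{5}\right) = - 73781 \left(\left(-2051 + \left(83 + 78\right)\right) + \frac{1}{5}\right) = - 73781 \left(\left(-2051 + 161\right) + \frac{1}{5}\right) = - 73781 \left(-1890 + \frac{1}{5}\right) = \left(-73781\right) \left(- \frac{9449}{5}\right) = \frac{697156669}{5}$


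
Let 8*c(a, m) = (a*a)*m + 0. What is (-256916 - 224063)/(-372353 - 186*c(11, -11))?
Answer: 1923916/1365629 ≈ 1.4088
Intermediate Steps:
c(a, m) = m*a²/8 (c(a, m) = ((a*a)*m + 0)/8 = (a²*m + 0)/8 = (m*a² + 0)/8 = (m*a²)/8 = m*a²/8)
(-256916 - 224063)/(-372353 - 186*c(11, -11)) = (-256916 - 224063)/(-372353 - 93*(-11)*11²/4) = -480979/(-372353 - 93*(-11)*121/4) = -480979/(-372353 - 186*(-1331/8)) = -480979/(-372353 + 123783/4) = -480979/(-1365629/4) = -480979*(-4/1365629) = 1923916/1365629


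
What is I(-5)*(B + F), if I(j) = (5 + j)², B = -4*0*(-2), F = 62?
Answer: 0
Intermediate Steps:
B = 0 (B = 0*(-2) = 0)
I(-5)*(B + F) = (5 - 5)²*(0 + 62) = 0²*62 = 0*62 = 0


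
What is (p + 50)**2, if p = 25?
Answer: 5625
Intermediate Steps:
(p + 50)**2 = (25 + 50)**2 = 75**2 = 5625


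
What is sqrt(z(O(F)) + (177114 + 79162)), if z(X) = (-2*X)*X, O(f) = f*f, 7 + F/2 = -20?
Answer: 2*I*sqrt(4187459) ≈ 4092.7*I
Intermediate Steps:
F = -54 (F = -14 + 2*(-20) = -14 - 40 = -54)
O(f) = f**2
z(X) = -2*X**2
sqrt(z(O(F)) + (177114 + 79162)) = sqrt(-2*((-54)**2)**2 + (177114 + 79162)) = sqrt(-2*2916**2 + 256276) = sqrt(-2*8503056 + 256276) = sqrt(-17006112 + 256276) = sqrt(-16749836) = 2*I*sqrt(4187459)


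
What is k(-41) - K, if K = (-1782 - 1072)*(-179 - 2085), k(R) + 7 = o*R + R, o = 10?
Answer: -6461914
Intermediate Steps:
k(R) = -7 + 11*R (k(R) = -7 + (10*R + R) = -7 + 11*R)
K = 6461456 (K = -2854*(-2264) = 6461456)
k(-41) - K = (-7 + 11*(-41)) - 1*6461456 = (-7 - 451) - 6461456 = -458 - 6461456 = -6461914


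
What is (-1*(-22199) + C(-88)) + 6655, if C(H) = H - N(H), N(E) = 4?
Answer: 28762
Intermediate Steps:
C(H) = -4 + H (C(H) = H - 1*4 = H - 4 = -4 + H)
(-1*(-22199) + C(-88)) + 6655 = (-1*(-22199) + (-4 - 88)) + 6655 = (22199 - 92) + 6655 = 22107 + 6655 = 28762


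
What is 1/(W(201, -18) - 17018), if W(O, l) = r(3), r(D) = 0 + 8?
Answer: -1/17010 ≈ -5.8789e-5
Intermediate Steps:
r(D) = 8
W(O, l) = 8
1/(W(201, -18) - 17018) = 1/(8 - 17018) = 1/(-17010) = -1/17010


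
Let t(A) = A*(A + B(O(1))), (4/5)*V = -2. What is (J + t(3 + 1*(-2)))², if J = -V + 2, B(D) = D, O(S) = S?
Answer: 169/4 ≈ 42.250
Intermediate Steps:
V = -5/2 (V = (5/4)*(-2) = -5/2 ≈ -2.5000)
t(A) = A*(1 + A) (t(A) = A*(A + 1) = A*(1 + A))
J = 9/2 (J = -1*(-5/2) + 2 = 5/2 + 2 = 9/2 ≈ 4.5000)
(J + t(3 + 1*(-2)))² = (9/2 + (3 + 1*(-2))*(1 + (3 + 1*(-2))))² = (9/2 + (3 - 2)*(1 + (3 - 2)))² = (9/2 + 1*(1 + 1))² = (9/2 + 1*2)² = (9/2 + 2)² = (13/2)² = 169/4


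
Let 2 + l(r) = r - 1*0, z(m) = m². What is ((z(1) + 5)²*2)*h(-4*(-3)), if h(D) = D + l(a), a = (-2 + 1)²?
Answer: 792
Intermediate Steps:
a = 1 (a = (-1)² = 1)
l(r) = -2 + r (l(r) = -2 + (r - 1*0) = -2 + (r + 0) = -2 + r)
h(D) = -1 + D (h(D) = D + (-2 + 1) = D - 1 = -1 + D)
((z(1) + 5)²*2)*h(-4*(-3)) = ((1² + 5)²*2)*(-1 - 4*(-3)) = ((1 + 5)²*2)*(-1 + 12) = (6²*2)*11 = (36*2)*11 = 72*11 = 792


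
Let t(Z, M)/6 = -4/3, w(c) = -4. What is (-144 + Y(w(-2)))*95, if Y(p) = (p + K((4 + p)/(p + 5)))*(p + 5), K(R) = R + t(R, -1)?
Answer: -14820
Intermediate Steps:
t(Z, M) = -8 (t(Z, M) = 6*(-4/3) = -8)
K(R) = -8 + R (K(R) = R - 8 = -8 + R)
Y(p) = (5 + p)*(-8 + p + (4 + p)/(5 + p)) (Y(p) = (p + (-8 + (4 + p)/(p + 5)))*(p + 5) = (p + (-8 + (4 + p)/(5 + p)))*(5 + p) = (-8 + p + (4 + p)/(5 + p))*(5 + p) = (5 + p)*(-8 + p + (4 + p)/(5 + p)))
(-144 + Y(w(-2)))*95 = (-144 + (-36 + (-4)**2 - 2*(-4)))*95 = (-144 + (-36 + 16 + 8))*95 = (-144 - 12)*95 = -156*95 = -14820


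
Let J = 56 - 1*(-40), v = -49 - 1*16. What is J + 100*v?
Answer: -6404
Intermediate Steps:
v = -65 (v = -49 - 16 = -65)
J = 96 (J = 56 + 40 = 96)
J + 100*v = 96 + 100*(-65) = 96 - 6500 = -6404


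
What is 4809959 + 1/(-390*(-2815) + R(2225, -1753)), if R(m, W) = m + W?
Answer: 5282883788799/1098322 ≈ 4.8100e+6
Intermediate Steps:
R(m, W) = W + m
4809959 + 1/(-390*(-2815) + R(2225, -1753)) = 4809959 + 1/(-390*(-2815) + (-1753 + 2225)) = 4809959 + 1/(1097850 + 472) = 4809959 + 1/1098322 = 5282883788799/1098322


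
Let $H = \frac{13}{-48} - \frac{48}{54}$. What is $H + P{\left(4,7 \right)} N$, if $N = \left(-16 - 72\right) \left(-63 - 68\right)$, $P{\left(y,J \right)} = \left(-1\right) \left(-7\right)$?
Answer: $\frac{11620057}{144} \approx 80695.0$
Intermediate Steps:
$P{\left(y,J \right)} = 7$
$H = - \frac{167}{144}$ ($H = 13 \left(- \frac{1}{48}\right) - \frac{8}{9} = - \frac{13}{48} - \frac{8}{9} = - \frac{167}{144} \approx -1.1597$)
$N = 11528$ ($N = \left(-88\right) \left(-131\right) = 11528$)
$H + P{\left(4,7 \right)} N = - \frac{167}{144} + 7 \cdot 11528 = - \frac{167}{144} + 80696 = \frac{11620057}{144}$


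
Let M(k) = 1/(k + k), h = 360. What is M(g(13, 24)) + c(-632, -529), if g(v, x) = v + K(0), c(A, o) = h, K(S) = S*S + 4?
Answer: 12241/34 ≈ 360.03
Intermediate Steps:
K(S) = 4 + S**2 (K(S) = S**2 + 4 = 4 + S**2)
c(A, o) = 360
g(v, x) = 4 + v (g(v, x) = v + (4 + 0**2) = v + (4 + 0) = v + 4 = 4 + v)
M(k) = 1/(2*k)
M(g(13, 24)) + c(-632, -529) = 1/(2*(4 + 13)) + 360 = (1/2)/17 + 360 = (1/2)*(1/17) + 360 = 1/34 + 360 = 12241/34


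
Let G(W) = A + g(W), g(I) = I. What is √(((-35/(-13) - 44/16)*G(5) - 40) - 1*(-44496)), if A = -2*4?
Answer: √30052373/26 ≈ 210.85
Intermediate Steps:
A = -8
G(W) = -8 + W
√(((-35/(-13) - 44/16)*G(5) - 40) - 1*(-44496)) = √(((-35/(-13) - 44/16)*(-8 + 5) - 40) - 1*(-44496)) = √(((-35*(-1/13) - 44*1/16)*(-3) - 40) + 44496) = √(((35/13 - 11/4)*(-3) - 40) + 44496) = √((-3/52*(-3) - 40) + 44496) = √((9/52 - 40) + 44496) = √(-2071/52 + 44496) = √(2311721/52) = √30052373/26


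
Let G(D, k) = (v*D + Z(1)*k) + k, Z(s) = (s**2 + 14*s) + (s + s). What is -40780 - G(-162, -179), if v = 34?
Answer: -32050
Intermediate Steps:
Z(s) = s**2 + 16*s (Z(s) = (s**2 + 14*s) + 2*s = s**2 + 16*s)
G(D, k) = 18*k + 34*D (G(D, k) = (34*D + (1*(16 + 1))*k) + k = (34*D + (1*17)*k) + k = (34*D + 17*k) + k = (17*k + 34*D) + k = 18*k + 34*D)
-40780 - G(-162, -179) = -40780 - (18*(-179) + 34*(-162)) = -40780 - (-3222 - 5508) = -40780 - 1*(-8730) = -40780 + 8730 = -32050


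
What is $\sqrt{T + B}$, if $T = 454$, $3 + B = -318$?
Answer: $\sqrt{133} \approx 11.533$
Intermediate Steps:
$B = -321$ ($B = -3 - 318 = -321$)
$\sqrt{T + B} = \sqrt{454 - 321} = \sqrt{133}$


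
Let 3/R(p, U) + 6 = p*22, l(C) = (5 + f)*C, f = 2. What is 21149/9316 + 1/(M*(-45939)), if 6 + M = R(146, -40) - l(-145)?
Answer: 3142870288578631/1384414387755468 ≈ 2.2702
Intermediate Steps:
l(C) = 7*C (l(C) = (5 + 2)*C = 7*C)
R(p, U) = 3/(-6 + 22*p) (R(p, U) = 3/(-6 + p*22) = 3/(-6 + 22*p))
M = 3234857/3206 (M = -6 + (3/(2*(-3 + 11*146)) - 7*(-145)) = -6 + (3/(2*(-3 + 1606)) - 1*(-1015)) = -6 + ((3/2)/1603 + 1015) = -6 + ((3/2)*(1/1603) + 1015) = -6 + (3/3206 + 1015) = -6 + 3254093/3206 = 3234857/3206 ≈ 1009.0)
21149/9316 + 1/(M*(-45939)) = 21149/9316 + 1/((3234857/3206)*(-45939)) = 21149*(1/9316) + (3206/3234857)*(-1/45939) = 21149/9316 - 3206/148606095723 = 3142870288578631/1384414387755468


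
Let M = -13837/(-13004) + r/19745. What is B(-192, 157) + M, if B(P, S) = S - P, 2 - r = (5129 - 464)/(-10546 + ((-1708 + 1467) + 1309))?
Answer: 425959674116057/1216804501220 ≈ 350.06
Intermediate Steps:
r = 23621/9478 (r = 2 - (5129 - 464)/(-10546 + ((-1708 + 1467) + 1309)) = 2 - 4665/(-10546 + (-241 + 1309)) = 2 - 4665/(-10546 + 1068) = 2 - 4665/(-9478) = 2 - 4665*(-1)/9478 = 2 - 1*(-4665/9478) = 2 + 4665/9478 = 23621/9478 ≈ 2.4922)
M = 1294903190277/1216804501220 (M = -13837/(-13004) + (23621/9478)/19745 = -13837*(-1/13004) + (23621/9478)*(1/19745) = 13837/13004 + 23621/187143110 = 1294903190277/1216804501220 ≈ 1.0642)
B(-192, 157) + M = (157 - 1*(-192)) + 1294903190277/1216804501220 = (157 + 192) + 1294903190277/1216804501220 = 349 + 1294903190277/1216804501220 = 425959674116057/1216804501220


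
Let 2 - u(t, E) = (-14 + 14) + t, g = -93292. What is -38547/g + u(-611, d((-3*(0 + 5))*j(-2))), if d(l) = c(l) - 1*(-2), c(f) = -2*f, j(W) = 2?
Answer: 57226543/93292 ≈ 613.41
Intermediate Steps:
d(l) = 2 - 2*l (d(l) = -2*l - 1*(-2) = -2*l + 2 = 2 - 2*l)
u(t, E) = 2 - t (u(t, E) = 2 - ((-14 + 14) + t) = 2 - (0 + t) = 2 - t)
-38547/g + u(-611, d((-3*(0 + 5))*j(-2))) = -38547/(-93292) + (2 - 1*(-611)) = -38547*(-1/93292) + (2 + 611) = 38547/93292 + 613 = 57226543/93292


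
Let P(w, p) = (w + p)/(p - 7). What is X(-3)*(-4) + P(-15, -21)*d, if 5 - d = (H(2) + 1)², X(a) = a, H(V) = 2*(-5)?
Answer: -600/7 ≈ -85.714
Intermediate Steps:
H(V) = -10
P(w, p) = (p + w)/(-7 + p)
d = -76 (d = 5 - (-10 + 1)² = 5 - 1*(-9)² = 5 - 1*81 = 5 - 81 = -76)
X(-3)*(-4) + P(-15, -21)*d = -3*(-4) + ((-21 - 15)/(-7 - 21))*(-76) = 12 + (-36/(-28))*(-76) = 12 - 1/28*(-36)*(-76) = 12 + (9/7)*(-76) = 12 - 684/7 = -600/7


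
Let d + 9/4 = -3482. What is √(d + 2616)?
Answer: I*√3473/2 ≈ 29.466*I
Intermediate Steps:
d = -13937/4 (d = -9/4 - 3482 = -13937/4 ≈ -3484.3)
√(d + 2616) = √(-13937/4 + 2616) = √(-3473/4) = I*√3473/2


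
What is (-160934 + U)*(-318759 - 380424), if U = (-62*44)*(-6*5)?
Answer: 55301180202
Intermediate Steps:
U = 81840 (U = -2728*(-30) = 81840)
(-160934 + U)*(-318759 - 380424) = (-160934 + 81840)*(-318759 - 380424) = -79094*(-699183) = 55301180202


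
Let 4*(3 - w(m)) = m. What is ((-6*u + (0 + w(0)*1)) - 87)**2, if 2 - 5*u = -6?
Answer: 219024/25 ≈ 8761.0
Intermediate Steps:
u = 8/5 (u = 2/5 - 1/5*(-6) = 2/5 + 6/5 = 8/5 ≈ 1.6000)
w(m) = 3 - m/4
((-6*u + (0 + w(0)*1)) - 87)**2 = ((-6*8/5 + (0 + (3 - 1/4*0)*1)) - 87)**2 = ((-48/5 + (0 + (3 + 0)*1)) - 87)**2 = ((-48/5 + (0 + 3*1)) - 87)**2 = ((-48/5 + (0 + 3)) - 87)**2 = ((-48/5 + 3) - 87)**2 = (-33/5 - 87)**2 = (-468/5)**2 = 219024/25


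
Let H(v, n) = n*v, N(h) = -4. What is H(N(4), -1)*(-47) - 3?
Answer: -191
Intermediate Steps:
H(N(4), -1)*(-47) - 3 = -1*(-4)*(-47) - 3 = 4*(-47) - 3 = -188 - 3 = -191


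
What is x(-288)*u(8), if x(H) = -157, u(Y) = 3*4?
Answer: -1884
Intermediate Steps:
u(Y) = 12
x(-288)*u(8) = -157*12 = -1884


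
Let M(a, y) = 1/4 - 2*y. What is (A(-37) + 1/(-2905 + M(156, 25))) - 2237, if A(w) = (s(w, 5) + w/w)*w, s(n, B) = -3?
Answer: -25564501/11819 ≈ -2163.0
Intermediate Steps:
M(a, y) = ¼ - 2*y
A(w) = -2*w (A(w) = (-3 + w/w)*w = (-3 + 1)*w = -2*w)
(A(-37) + 1/(-2905 + M(156, 25))) - 2237 = (-2*(-37) + 1/(-2905 + (¼ - 2*25))) - 2237 = (74 + 1/(-2905 + (¼ - 50))) - 2237 = (74 + 1/(-2905 - 199/4)) - 2237 = (74 + 1/(-11819/4)) - 2237 = (74 - 4/11819) - 2237 = 874602/11819 - 2237 = -25564501/11819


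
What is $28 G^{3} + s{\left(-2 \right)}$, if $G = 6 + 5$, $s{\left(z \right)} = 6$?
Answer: $37274$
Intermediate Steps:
$G = 11$
$28 G^{3} + s{\left(-2 \right)} = 28 \cdot 11^{3} + 6 = 28 \cdot 1331 + 6 = 37268 + 6 = 37274$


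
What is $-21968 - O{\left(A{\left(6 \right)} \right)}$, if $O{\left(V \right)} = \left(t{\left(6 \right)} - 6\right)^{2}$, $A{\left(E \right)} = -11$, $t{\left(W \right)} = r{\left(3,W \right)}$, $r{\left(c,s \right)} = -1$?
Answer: $-22017$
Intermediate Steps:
$t{\left(W \right)} = -1$
$O{\left(V \right)} = 49$ ($O{\left(V \right)} = \left(-1 - 6\right)^{2} = \left(-7\right)^{2} = 49$)
$-21968 - O{\left(A{\left(6 \right)} \right)} = -21968 - 49 = -22017$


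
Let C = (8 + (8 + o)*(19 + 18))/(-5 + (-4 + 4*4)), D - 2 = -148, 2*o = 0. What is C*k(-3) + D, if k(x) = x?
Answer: -1934/7 ≈ -276.29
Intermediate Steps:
o = 0 (o = (½)*0 = 0)
D = -146 (D = 2 - 148 = -146)
C = 304/7 (C = (8 + (8 + 0)*(19 + 18))/(-5 + (-4 + 4*4)) = (8 + 8*37)/(-5 + (-4 + 16)) = (8 + 296)/(-5 + 12) = 304/7 ≈ 43.429)
C*k(-3) + D = (304/7)*(-3) - 146 = -912/7 - 146 = -1934/7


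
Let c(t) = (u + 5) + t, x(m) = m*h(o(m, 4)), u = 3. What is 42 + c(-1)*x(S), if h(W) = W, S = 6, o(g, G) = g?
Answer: 294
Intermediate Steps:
x(m) = m**2 (x(m) = m*m = m**2)
c(t) = 8 + t (c(t) = (3 + 5) + t = 8 + t)
42 + c(-1)*x(S) = 42 + (8 - 1)*6**2 = 42 + 7*36 = 42 + 252 = 294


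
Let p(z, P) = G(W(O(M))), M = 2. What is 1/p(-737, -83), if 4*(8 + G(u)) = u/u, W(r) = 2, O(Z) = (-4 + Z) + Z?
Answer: -4/31 ≈ -0.12903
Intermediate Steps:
O(Z) = -4 + 2*Z
G(u) = -31/4 (G(u) = -8 + (u/u)/4 = -8 + (¼)*1 = -8 + ¼ = -31/4)
p(z, P) = -31/4
1/p(-737, -83) = 1/(-31/4) = -4/31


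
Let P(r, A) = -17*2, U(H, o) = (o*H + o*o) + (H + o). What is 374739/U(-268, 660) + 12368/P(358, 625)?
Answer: -1595978045/4404904 ≈ -362.32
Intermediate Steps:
U(H, o) = H + o + o**2 + H*o (U(H, o) = (H*o + o**2) + (H + o) = (o**2 + H*o) + (H + o) = H + o + o**2 + H*o)
P(r, A) = -34
374739/U(-268, 660) + 12368/P(358, 625) = 374739/(-268 + 660 + 660**2 - 268*660) + 12368/(-34) = 374739/(-268 + 660 + 435600 - 176880) + 12368*(-1/34) = 374739/259112 - 6184/17 = -1595978045/4404904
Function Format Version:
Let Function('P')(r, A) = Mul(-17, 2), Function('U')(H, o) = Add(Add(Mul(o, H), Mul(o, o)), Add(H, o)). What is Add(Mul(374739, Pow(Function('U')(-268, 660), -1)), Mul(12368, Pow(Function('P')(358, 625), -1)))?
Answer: Rational(-1595978045, 4404904) ≈ -362.32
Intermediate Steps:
Function('U')(H, o) = Add(H, o, Pow(o, 2), Mul(H, o)) (Function('U')(H, o) = Add(Add(Mul(H, o), Pow(o, 2)), Add(H, o)) = Add(Add(Pow(o, 2), Mul(H, o)), Add(H, o)) = Add(H, o, Pow(o, 2), Mul(H, o)))
Function('P')(r, A) = -34
Add(Mul(374739, Pow(Function('U')(-268, 660), -1)), Mul(12368, Pow(Function('P')(358, 625), -1))) = Add(Mul(374739, Pow(Add(-268, 660, Pow(660, 2), Mul(-268, 660)), -1)), Mul(12368, Pow(-34, -1))) = Add(Mul(374739, Pow(Add(-268, 660, 435600, -176880), -1)), Mul(12368, Rational(-1, 34))) = Add(Mul(374739, Pow(259112, -1)), Rational(-6184, 17)) = Add(Mul(374739, Rational(1, 259112)), Rational(-6184, 17)) = Add(Rational(374739, 259112), Rational(-6184, 17)) = Rational(-1595978045, 4404904)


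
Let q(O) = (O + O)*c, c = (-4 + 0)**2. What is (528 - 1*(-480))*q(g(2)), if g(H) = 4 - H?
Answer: 64512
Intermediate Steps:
c = 16 (c = (-4)**2 = 16)
q(O) = 32*O (q(O) = (O + O)*16 = (2*O)*16 = 32*O)
(528 - 1*(-480))*q(g(2)) = (528 - 1*(-480))*(32*(4 - 1*2)) = (528 + 480)*(32*(4 - 2)) = 1008*(32*2) = 1008*64 = 64512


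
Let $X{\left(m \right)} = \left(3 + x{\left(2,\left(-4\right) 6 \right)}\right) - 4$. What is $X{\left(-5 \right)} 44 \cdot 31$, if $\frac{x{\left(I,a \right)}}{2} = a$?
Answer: $-66836$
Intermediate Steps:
$x{\left(I,a \right)} = 2 a$
$X{\left(m \right)} = -49$ ($X{\left(m \right)} = \left(3 + 2 \left(\left(-4\right) 6\right)\right) - 4 = \left(3 + 2 \left(-24\right)\right) - 4 = \left(3 - 48\right) - 4 = -45 - 4 = -49$)
$X{\left(-5 \right)} 44 \cdot 31 = \left(-49\right) 44 \cdot 31 = \left(-2156\right) 31 = -66836$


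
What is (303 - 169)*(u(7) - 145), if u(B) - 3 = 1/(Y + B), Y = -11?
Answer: -38123/2 ≈ -19062.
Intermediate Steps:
u(B) = 3 + 1/(-11 + B)
(303 - 169)*(u(7) - 145) = (303 - 169)*((-32 + 3*7)/(-11 + 7) - 145) = 134*((-32 + 21)/(-4) - 145) = 134*(-¼*(-11) - 145) = 134*(11/4 - 145) = 134*(-569/4) = -38123/2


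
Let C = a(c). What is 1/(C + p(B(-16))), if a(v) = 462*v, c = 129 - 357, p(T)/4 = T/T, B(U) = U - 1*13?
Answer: -1/105332 ≈ -9.4938e-6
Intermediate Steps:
B(U) = -13 + U (B(U) = U - 13 = -13 + U)
p(T) = 4 (p(T) = 4*(T/T) = 4*1 = 4)
c = -228
C = -105336 (C = 462*(-228) = -105336)
1/(C + p(B(-16))) = 1/(-105336 + 4) = 1/(-105332) = -1/105332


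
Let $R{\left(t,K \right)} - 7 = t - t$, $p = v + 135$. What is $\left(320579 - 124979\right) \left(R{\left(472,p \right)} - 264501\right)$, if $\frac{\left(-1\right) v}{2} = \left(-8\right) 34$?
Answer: $-51735026400$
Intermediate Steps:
$v = 544$ ($v = - 2 \left(\left(-8\right) 34\right) = \left(-2\right) \left(-272\right) = 544$)
$p = 679$ ($p = 544 + 135 = 679$)
$R{\left(t,K \right)} = 7$ ($R{\left(t,K \right)} = 7 + \left(t - t\right) = 7 + 0 = 7$)
$\left(320579 - 124979\right) \left(R{\left(472,p \right)} - 264501\right) = \left(320579 - 124979\right) \left(7 - 264501\right) = 195600 \left(-264494\right) = -51735026400$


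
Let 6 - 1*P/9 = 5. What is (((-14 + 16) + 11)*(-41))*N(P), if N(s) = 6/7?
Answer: -3198/7 ≈ -456.86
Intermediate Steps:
P = 9 (P = 54 - 9*5 = 54 - 45 = 9)
N(s) = 6/7 (N(s) = 6*(⅐) = 6/7)
(((-14 + 16) + 11)*(-41))*N(P) = (((-14 + 16) + 11)*(-41))*(6/7) = ((2 + 11)*(-41))*(6/7) = (13*(-41))*(6/7) = -533*6/7 = -3198/7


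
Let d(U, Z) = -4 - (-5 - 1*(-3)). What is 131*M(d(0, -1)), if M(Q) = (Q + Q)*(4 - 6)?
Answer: 1048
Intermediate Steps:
d(U, Z) = -2 (d(U, Z) = -4 - (-5 + 3) = -4 - 1*(-2) = -4 + 2 = -2)
M(Q) = -4*Q (M(Q) = (2*Q)*(-2) = -4*Q)
131*M(d(0, -1)) = 131*(-4*(-2)) = 131*8 = 1048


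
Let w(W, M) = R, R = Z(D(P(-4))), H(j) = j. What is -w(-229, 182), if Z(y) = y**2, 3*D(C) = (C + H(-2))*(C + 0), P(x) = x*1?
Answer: -64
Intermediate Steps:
P(x) = x
D(C) = C*(-2 + C)/3 (D(C) = ((C - 2)*(C + 0))/3 = ((-2 + C)*C)/3 = (C*(-2 + C))/3 = C*(-2 + C)/3)
R = 64 (R = ((1/3)*(-4)*(-2 - 4))**2 = ((1/3)*(-4)*(-6))**2 = 8**2 = 64)
w(W, M) = 64
-w(-229, 182) = -1*64 = -64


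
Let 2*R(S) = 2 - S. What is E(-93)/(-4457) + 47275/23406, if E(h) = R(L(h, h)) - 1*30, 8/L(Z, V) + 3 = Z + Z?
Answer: 13317126079/6572194146 ≈ 2.0263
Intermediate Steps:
L(Z, V) = 8/(-3 + 2*Z) (L(Z, V) = 8/(-3 + (Z + Z)) = 8/(-3 + 2*Z))
R(S) = 1 - S/2 (R(S) = (2 - S)/2 = 1 - S/2)
E(h) = -29 - 4/(-3 + 2*h) (E(h) = (1 - 4/(-3 + 2*h)) - 1*30 = (1 - 4/(-3 + 2*h)) - 30 = -29 - 4/(-3 + 2*h))
E(-93)/(-4457) + 47275/23406 = ((83 - 58*(-93))/(-3 + 2*(-93)))/(-4457) + 47275/23406 = ((83 + 5394)/(-3 - 186))*(-1/4457) + 47275*(1/23406) = (5477/(-189))*(-1/4457) + 47275/23406 = -1/189*5477*(-1/4457) + 47275/23406 = -5477/189*(-1/4457) + 47275/23406 = 5477/842373 + 47275/23406 = 13317126079/6572194146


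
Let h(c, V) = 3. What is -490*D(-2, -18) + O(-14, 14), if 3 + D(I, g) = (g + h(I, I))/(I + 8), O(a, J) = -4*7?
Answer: 2667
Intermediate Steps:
O(a, J) = -28
D(I, g) = -3 + (3 + g)/(8 + I) (D(I, g) = -3 + (g + 3)/(I + 8) = -3 + (3 + g)/(8 + I))
-490*D(-2, -18) + O(-14, 14) = -490*(-21 - 18 - 3*(-2))/(8 - 2) - 28 = -490*(-21 - 18 + 6)/6 - 28 = -245*(-33)/3 - 28 = -490*(-11/2) - 28 = 2695 - 28 = 2667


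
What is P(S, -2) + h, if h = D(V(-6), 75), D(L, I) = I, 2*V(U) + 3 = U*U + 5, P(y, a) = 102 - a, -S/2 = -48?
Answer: 179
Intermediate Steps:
S = 96 (S = -2*(-48) = 96)
V(U) = 1 + U²/2 (V(U) = -3/2 + (U*U + 5)/2 = -3/2 + (U² + 5)/2 = -3/2 + (5 + U²)/2 = -3/2 + (5/2 + U²/2) = 1 + U²/2)
h = 75
P(S, -2) + h = (102 - 1*(-2)) + 75 = (102 + 2) + 75 = 104 + 75 = 179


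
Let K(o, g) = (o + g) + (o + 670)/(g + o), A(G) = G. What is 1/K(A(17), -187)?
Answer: -170/29587 ≈ -0.0057458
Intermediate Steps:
K(o, g) = g + o + (670 + o)/(g + o) (K(o, g) = (g + o) + (670 + o)/(g + o) = g + o + (670 + o)/(g + o))
1/K(A(17), -187) = 1/((670 + 17 + (-187)**2 + 17**2 + 2*(-187)*17)/(-187 + 17)) = 1/((670 + 17 + 34969 + 289 - 6358)/(-170)) = 1/(-1/170*29587) = 1/(-29587/170) = -170/29587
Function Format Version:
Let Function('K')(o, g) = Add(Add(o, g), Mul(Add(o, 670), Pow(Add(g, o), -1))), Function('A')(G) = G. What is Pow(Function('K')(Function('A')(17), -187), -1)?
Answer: Rational(-170, 29587) ≈ -0.0057458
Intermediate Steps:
Function('K')(o, g) = Add(g, o, Mul(Pow(Add(g, o), -1), Add(670, o))) (Function('K')(o, g) = Add(Add(g, o), Mul(Add(670, o), Pow(Add(g, o), -1))) = Add(Add(g, o), Mul(Pow(Add(g, o), -1), Add(670, o))) = Add(g, o, Mul(Pow(Add(g, o), -1), Add(670, o))))
Pow(Function('K')(Function('A')(17), -187), -1) = Pow(Mul(Pow(Add(-187, 17), -1), Add(670, 17, Pow(-187, 2), Pow(17, 2), Mul(2, -187, 17))), -1) = Pow(Mul(Pow(-170, -1), Add(670, 17, 34969, 289, -6358)), -1) = Pow(Mul(Rational(-1, 170), 29587), -1) = Pow(Rational(-29587, 170), -1) = Rational(-170, 29587)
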